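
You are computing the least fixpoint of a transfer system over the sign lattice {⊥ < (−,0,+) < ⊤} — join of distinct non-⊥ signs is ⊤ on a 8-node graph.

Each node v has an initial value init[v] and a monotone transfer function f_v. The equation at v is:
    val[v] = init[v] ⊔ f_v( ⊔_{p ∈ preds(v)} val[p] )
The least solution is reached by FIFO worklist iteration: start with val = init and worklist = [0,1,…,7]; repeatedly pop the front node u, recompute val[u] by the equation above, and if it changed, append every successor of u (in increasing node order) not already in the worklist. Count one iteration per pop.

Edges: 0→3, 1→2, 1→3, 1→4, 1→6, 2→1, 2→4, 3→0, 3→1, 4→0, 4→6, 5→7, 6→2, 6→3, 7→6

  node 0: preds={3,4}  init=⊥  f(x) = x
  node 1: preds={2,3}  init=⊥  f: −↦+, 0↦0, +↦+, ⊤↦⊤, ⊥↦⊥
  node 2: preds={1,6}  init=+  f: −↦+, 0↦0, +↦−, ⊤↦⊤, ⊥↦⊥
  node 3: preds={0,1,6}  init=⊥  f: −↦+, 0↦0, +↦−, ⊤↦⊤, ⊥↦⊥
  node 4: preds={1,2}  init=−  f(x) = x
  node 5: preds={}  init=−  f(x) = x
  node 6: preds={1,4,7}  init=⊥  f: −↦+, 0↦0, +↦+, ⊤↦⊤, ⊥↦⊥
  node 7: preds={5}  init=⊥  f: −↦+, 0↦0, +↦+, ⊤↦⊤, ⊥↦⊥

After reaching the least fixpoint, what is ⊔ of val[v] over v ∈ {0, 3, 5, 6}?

⊤

Worklist (14 pops):
  #1 pop 0: in=− → − (was ⊥); enqueue []
  #2 pop 1: in=+ → + (was ⊥); enqueue []
  #3 pop 2: in=+ → ⊤ (was +); enqueue [1]
  #4 pop 3: in=⊤ → ⊤ (was ⊥); enqueue [0]
  #5 pop 4: in=⊤ → ⊤ (was −); enqueue []
  #6 pop 5: in=⊥ → − (no change)
  #7 pop 6: in=⊤ → ⊤ (was ⊥); enqueue [2,3]
  #8 pop 7: in=− → + (was ⊥); enqueue [6]
  #9 pop 1: in=⊤ → ⊤ (was +); enqueue [4]
  #10 pop 0: in=⊤ → ⊤ (was −); enqueue []
  #11 pop 2: in=⊤ → ⊤ (no change)
  #12 pop 3: in=⊤ → ⊤ (no change)
  #13 pop 6: in=⊤ → ⊤ (no change)
  #14 pop 4: in=⊤ → ⊤ (no change)

Fixpoint:
  val[0] = ⊤
  val[1] = ⊤
  val[2] = ⊤
  val[3] = ⊤
  val[4] = ⊤
  val[5] = −
  val[6] = ⊤
  val[7] = +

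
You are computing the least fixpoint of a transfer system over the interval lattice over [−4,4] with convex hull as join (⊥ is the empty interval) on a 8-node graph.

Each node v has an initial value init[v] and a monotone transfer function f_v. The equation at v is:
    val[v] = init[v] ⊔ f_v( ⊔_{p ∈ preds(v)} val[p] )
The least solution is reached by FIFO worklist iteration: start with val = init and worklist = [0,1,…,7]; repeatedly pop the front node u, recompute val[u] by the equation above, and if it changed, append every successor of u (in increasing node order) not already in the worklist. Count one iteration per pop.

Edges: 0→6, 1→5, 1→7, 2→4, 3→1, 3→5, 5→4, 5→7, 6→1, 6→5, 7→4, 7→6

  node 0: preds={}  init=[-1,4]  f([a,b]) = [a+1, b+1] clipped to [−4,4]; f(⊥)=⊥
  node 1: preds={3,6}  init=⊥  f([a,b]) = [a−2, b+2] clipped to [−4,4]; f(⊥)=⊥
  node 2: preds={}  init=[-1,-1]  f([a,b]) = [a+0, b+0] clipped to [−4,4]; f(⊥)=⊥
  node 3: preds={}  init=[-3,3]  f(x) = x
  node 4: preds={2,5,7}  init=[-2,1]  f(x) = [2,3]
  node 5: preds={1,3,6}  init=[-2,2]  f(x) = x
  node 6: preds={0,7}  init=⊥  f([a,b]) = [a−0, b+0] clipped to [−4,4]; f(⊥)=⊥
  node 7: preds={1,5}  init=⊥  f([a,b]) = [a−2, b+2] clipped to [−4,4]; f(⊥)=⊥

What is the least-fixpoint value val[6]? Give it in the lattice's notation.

[-4,4]

Worklist (14 pops):
  #1 pop 0: in=⊥ → [-1,4] (no change)
  #2 pop 1: in=[-3,3] → [-4,4] (was ⊥); enqueue []
  #3 pop 2: in=⊥ → [-1,-1] (no change)
  #4 pop 3: in=⊥ → [-3,3] (no change)
  #5 pop 4: in=[-2,2] → [-2,3] (was [-2,1]); enqueue []
  #6 pop 5: in=[-4,4] → [-4,4] (was [-2,2]); enqueue [4]
  #7 pop 6: in=[-1,4] → [-1,4] (was ⊥); enqueue [1,5]
  #8 pop 7: in=[-4,4] → [-4,4] (was ⊥); enqueue [6]
  #9 pop 4: in=[-4,4] → [-2,3] (no change)
  #10 pop 1: in=[-3,4] → [-4,4] (no change)
  #11 pop 5: in=[-4,4] → [-4,4] (no change)
  #12 pop 6: in=[-4,4] → [-4,4] (was [-1,4]); enqueue [1,5]
  #13 pop 1: in=[-4,4] → [-4,4] (no change)
  #14 pop 5: in=[-4,4] → [-4,4] (no change)

Fixpoint:
  val[0] = [-1,4]
  val[1] = [-4,4]
  val[2] = [-1,-1]
  val[3] = [-3,3]
  val[4] = [-2,3]
  val[5] = [-4,4]
  val[6] = [-4,4]
  val[7] = [-4,4]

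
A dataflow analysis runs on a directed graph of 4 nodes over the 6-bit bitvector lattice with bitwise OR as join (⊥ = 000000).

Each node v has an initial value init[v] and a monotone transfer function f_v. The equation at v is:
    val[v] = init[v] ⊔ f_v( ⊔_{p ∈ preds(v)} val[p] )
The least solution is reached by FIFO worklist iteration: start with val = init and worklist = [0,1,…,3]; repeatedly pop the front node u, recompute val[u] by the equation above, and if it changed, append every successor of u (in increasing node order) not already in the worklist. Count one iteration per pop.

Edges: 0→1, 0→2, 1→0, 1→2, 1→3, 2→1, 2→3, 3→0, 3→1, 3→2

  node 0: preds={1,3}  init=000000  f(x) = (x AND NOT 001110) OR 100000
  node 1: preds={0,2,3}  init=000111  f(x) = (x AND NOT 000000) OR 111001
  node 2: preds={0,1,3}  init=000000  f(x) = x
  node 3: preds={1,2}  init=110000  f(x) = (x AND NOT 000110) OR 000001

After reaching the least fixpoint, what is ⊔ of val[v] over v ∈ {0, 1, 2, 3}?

Worklist (7 pops):
  #1 pop 0: in=110111 → 110001 (was 000000); enqueue []
  #2 pop 1: in=110001 → 111111 (was 000111); enqueue [0]
  #3 pop 2: in=111111 → 111111 (was 000000); enqueue [1]
  #4 pop 3: in=111111 → 111001 (was 110000); enqueue [2]
  #5 pop 0: in=111111 → 110001 (no change)
  #6 pop 1: in=111111 → 111111 (no change)
  #7 pop 2: in=111111 → 111111 (no change)

Fixpoint:
  val[0] = 110001
  val[1] = 111111
  val[2] = 111111
  val[3] = 111001

111111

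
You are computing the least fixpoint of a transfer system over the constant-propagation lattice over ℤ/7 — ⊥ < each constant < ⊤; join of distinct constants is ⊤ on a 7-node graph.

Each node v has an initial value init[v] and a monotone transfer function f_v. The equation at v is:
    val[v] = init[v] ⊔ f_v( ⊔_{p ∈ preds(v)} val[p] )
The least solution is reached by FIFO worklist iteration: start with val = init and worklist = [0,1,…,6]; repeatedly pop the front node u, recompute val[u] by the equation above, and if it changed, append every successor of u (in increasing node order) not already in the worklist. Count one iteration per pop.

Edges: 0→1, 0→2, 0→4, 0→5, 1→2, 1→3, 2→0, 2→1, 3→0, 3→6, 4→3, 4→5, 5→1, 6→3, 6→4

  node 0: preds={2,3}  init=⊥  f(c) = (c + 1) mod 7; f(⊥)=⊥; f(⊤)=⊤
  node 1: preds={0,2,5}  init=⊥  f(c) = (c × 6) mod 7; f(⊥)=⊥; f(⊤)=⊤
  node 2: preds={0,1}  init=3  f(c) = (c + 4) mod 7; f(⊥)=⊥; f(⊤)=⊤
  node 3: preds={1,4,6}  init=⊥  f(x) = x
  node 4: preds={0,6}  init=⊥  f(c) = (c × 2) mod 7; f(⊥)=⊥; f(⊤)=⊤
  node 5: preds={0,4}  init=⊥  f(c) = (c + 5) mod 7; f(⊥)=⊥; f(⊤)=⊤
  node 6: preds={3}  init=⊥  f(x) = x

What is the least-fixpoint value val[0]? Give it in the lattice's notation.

Iteration log — 14 steps:
  step 1. node 0  ⊔preds=3  new=4  old=⊥  +wl: 
  step 2. node 1  ⊔preds=⊤  new=⊤  old=⊥  +wl: 
  step 3. node 2  ⊔preds=⊤  new=⊤  old=3  +wl: 0,1
  step 4. node 3  ⊔preds=⊤  new=⊤  old=⊥  +wl: 
  step 5. node 4  ⊔preds=4  new=1  old=⊥  +wl: 3
  step 6. node 5  ⊔preds=⊤  new=⊤  old=⊥  +wl: 
  step 7. node 6  ⊔preds=⊤  new=⊤  old=⊥  +wl: 4
  step 8. node 0  ⊔preds=⊤  new=⊤  old=4  +wl: 2,5
  step 9. node 1  ⊔preds=⊤  new=⊤  stable
  step 10. node 3  ⊔preds=⊤  new=⊤  stable
  step 11. node 4  ⊔preds=⊤  new=⊤  old=1  +wl: 3
  step 12. node 2  ⊔preds=⊤  new=⊤  stable
  step 13. node 5  ⊔preds=⊤  new=⊤  stable
  step 14. node 3  ⊔preds=⊤  new=⊤  stable

Least fixpoint reached:
  node 0: ⊤
  node 1: ⊤
  node 2: ⊤
  node 3: ⊤
  node 4: ⊤
  node 5: ⊤
  node 6: ⊤

⊤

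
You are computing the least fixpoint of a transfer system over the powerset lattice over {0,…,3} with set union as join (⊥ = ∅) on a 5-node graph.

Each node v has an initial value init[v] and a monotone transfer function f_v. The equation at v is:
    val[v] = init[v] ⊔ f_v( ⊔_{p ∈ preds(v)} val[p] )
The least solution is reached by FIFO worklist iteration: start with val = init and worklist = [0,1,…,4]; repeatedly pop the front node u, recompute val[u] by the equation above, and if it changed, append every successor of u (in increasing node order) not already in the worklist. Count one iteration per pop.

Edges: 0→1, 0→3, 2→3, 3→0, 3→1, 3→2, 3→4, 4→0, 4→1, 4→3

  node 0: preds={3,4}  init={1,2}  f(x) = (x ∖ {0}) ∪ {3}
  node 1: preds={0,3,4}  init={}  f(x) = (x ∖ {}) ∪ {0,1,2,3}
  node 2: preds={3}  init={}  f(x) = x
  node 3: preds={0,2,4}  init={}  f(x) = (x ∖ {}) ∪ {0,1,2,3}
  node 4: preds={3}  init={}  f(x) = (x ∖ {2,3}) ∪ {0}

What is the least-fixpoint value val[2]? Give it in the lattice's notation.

Trace (9 dequeues):
  [1] u=0 | in {} | out {1,2,3} | prev {1,2} | push {}
  [2] u=1 | in {1,2,3} | out {0,1,2,3} | prev {} | push {}
  [3] u=2 | in {} | out {} | ==
  [4] u=3 | in {1,2,3} | out {0,1,2,3} | prev {} | push {0,1,2}
  [5] u=4 | in {0,1,2,3} | out {0,1} | prev {} | push {3}
  [6] u=0 | in {0,1,2,3} | out {1,2,3} | ==
  [7] u=1 | in {0,1,2,3} | out {0,1,2,3} | ==
  [8] u=2 | in {0,1,2,3} | out {0,1,2,3} | prev {} | push {}
  [9] u=3 | in {0,1,2,3} | out {0,1,2,3} | ==

Converged values:
  [0] {1,2,3}
  [1] {0,1,2,3}
  [2] {0,1,2,3}
  [3] {0,1,2,3}
  [4] {0,1}

{0,1,2,3}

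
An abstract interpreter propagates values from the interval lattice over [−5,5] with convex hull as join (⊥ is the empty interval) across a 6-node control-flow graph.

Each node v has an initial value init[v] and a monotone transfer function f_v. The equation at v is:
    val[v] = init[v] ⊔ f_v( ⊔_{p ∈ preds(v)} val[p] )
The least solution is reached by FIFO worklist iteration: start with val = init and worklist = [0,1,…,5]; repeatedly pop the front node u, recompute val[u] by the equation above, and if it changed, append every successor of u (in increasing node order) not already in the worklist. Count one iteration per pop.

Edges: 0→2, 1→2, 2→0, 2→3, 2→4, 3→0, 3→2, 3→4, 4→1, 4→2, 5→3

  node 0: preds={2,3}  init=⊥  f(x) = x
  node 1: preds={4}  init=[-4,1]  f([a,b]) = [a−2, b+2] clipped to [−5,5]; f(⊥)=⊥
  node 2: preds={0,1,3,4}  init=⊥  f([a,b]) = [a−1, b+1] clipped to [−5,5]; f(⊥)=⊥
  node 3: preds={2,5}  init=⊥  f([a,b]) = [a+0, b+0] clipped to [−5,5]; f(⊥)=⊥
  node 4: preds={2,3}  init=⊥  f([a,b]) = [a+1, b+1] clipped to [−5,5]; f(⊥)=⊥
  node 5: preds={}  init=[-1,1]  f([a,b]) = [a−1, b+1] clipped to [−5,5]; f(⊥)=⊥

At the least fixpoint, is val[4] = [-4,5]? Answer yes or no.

yes

Worklist (19 pops):
  #1 pop 0: in=⊥ → ⊥ (no change)
  #2 pop 1: in=⊥ → [-4,1] (no change)
  #3 pop 2: in=[-4,1] → [-5,2] (was ⊥); enqueue [0]
  #4 pop 3: in=[-5,2] → [-5,2] (was ⊥); enqueue [2]
  #5 pop 4: in=[-5,2] → [-4,3] (was ⊥); enqueue [1]
  #6 pop 5: in=⊥ → [-1,1] (no change)
  #7 pop 0: in=[-5,2] → [-5,2] (was ⊥); enqueue []
  #8 pop 2: in=[-5,3] → [-5,4] (was [-5,2]); enqueue [0,3,4]
  #9 pop 1: in=[-4,3] → [-5,5] (was [-4,1]); enqueue [2]
  #10 pop 0: in=[-5,4] → [-5,4] (was [-5,2]); enqueue []
  #11 pop 3: in=[-5,4] → [-5,4] (was [-5,2]); enqueue [0]
  #12 pop 4: in=[-5,4] → [-4,5] (was [-4,3]); enqueue [1]
  #13 pop 2: in=[-5,5] → [-5,5] (was [-5,4]); enqueue [3,4]
  #14 pop 0: in=[-5,5] → [-5,5] (was [-5,4]); enqueue [2]
  #15 pop 1: in=[-4,5] → [-5,5] (no change)
  #16 pop 3: in=[-5,5] → [-5,5] (was [-5,4]); enqueue [0]
  #17 pop 4: in=[-5,5] → [-4,5] (no change)
  #18 pop 2: in=[-5,5] → [-5,5] (no change)
  #19 pop 0: in=[-5,5] → [-5,5] (no change)

Fixpoint:
  val[0] = [-5,5]
  val[1] = [-5,5]
  val[2] = [-5,5]
  val[3] = [-5,5]
  val[4] = [-4,5]
  val[5] = [-1,1]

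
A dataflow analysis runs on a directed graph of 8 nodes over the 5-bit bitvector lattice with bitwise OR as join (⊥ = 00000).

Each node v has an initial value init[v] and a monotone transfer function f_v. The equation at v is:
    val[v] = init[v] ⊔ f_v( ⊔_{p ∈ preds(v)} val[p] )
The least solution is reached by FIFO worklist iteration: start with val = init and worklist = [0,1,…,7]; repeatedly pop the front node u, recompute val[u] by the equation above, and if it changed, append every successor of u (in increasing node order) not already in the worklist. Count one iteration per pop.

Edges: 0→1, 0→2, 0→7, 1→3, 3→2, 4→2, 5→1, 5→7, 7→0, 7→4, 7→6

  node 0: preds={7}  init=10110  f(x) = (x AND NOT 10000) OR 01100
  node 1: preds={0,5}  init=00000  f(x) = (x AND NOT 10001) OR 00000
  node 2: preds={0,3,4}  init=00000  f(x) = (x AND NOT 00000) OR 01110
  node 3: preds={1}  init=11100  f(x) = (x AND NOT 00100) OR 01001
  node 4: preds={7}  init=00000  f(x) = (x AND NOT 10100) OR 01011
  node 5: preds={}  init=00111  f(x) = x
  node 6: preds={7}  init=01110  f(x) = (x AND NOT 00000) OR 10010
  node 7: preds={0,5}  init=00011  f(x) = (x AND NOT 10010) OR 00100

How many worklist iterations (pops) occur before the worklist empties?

12

Worklist (12 pops):
  #1 pop 0: in=00011 → 11111 (was 10110); enqueue []
  #2 pop 1: in=11111 → 01110 (was 00000); enqueue []
  #3 pop 2: in=11111 → 11111 (was 00000); enqueue []
  #4 pop 3: in=01110 → 11111 (was 11100); enqueue [2]
  #5 pop 4: in=00011 → 01011 (was 00000); enqueue []
  #6 pop 5: in=00000 → 00111 (no change)
  #7 pop 6: in=00011 → 11111 (was 01110); enqueue []
  #8 pop 7: in=11111 → 01111 (was 00011); enqueue [0,4,6]
  #9 pop 2: in=11111 → 11111 (no change)
  #10 pop 0: in=01111 → 11111 (no change)
  #11 pop 4: in=01111 → 01011 (no change)
  #12 pop 6: in=01111 → 11111 (no change)

Fixpoint:
  val[0] = 11111
  val[1] = 01110
  val[2] = 11111
  val[3] = 11111
  val[4] = 01011
  val[5] = 00111
  val[6] = 11111
  val[7] = 01111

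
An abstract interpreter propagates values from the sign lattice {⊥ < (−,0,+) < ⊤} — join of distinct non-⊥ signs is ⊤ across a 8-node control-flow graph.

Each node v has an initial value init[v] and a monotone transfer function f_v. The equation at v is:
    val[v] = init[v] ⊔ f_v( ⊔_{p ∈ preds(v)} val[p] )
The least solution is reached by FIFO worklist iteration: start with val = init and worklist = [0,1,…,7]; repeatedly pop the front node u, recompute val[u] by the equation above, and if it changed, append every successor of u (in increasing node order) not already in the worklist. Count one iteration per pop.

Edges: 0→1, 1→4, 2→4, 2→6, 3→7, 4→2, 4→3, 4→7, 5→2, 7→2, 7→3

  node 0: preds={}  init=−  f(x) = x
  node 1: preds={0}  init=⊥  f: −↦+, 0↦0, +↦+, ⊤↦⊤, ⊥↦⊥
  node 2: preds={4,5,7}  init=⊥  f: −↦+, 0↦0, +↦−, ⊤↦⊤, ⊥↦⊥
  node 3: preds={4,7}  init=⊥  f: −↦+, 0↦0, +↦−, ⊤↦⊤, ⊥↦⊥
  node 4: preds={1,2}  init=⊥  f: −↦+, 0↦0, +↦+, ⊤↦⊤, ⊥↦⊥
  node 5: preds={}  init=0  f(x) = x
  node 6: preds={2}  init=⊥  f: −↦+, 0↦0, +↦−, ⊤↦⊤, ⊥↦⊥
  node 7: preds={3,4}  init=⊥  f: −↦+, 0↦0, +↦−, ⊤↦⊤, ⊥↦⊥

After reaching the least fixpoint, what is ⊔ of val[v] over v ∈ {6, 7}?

⊤

Iteration log — 13 steps:
  step 1. node 0  ⊔preds=⊥  new=−  stable
  step 2. node 1  ⊔preds=−  new=+  old=⊥  +wl: 
  step 3. node 2  ⊔preds=0  new=0  old=⊥  +wl: 
  step 4. node 3  ⊔preds=⊥  new=⊥  stable
  step 5. node 4  ⊔preds=⊤  new=⊤  old=⊥  +wl: 2,3
  step 6. node 5  ⊔preds=⊥  new=0  stable
  step 7. node 6  ⊔preds=0  new=0  old=⊥  +wl: 
  step 8. node 7  ⊔preds=⊤  new=⊤  old=⊥  +wl: 
  step 9. node 2  ⊔preds=⊤  new=⊤  old=0  +wl: 4,6
  step 10. node 3  ⊔preds=⊤  new=⊤  old=⊥  +wl: 7
  step 11. node 4  ⊔preds=⊤  new=⊤  stable
  step 12. node 6  ⊔preds=⊤  new=⊤  old=0  +wl: 
  step 13. node 7  ⊔preds=⊤  new=⊤  stable

Least fixpoint reached:
  node 0: −
  node 1: +
  node 2: ⊤
  node 3: ⊤
  node 4: ⊤
  node 5: 0
  node 6: ⊤
  node 7: ⊤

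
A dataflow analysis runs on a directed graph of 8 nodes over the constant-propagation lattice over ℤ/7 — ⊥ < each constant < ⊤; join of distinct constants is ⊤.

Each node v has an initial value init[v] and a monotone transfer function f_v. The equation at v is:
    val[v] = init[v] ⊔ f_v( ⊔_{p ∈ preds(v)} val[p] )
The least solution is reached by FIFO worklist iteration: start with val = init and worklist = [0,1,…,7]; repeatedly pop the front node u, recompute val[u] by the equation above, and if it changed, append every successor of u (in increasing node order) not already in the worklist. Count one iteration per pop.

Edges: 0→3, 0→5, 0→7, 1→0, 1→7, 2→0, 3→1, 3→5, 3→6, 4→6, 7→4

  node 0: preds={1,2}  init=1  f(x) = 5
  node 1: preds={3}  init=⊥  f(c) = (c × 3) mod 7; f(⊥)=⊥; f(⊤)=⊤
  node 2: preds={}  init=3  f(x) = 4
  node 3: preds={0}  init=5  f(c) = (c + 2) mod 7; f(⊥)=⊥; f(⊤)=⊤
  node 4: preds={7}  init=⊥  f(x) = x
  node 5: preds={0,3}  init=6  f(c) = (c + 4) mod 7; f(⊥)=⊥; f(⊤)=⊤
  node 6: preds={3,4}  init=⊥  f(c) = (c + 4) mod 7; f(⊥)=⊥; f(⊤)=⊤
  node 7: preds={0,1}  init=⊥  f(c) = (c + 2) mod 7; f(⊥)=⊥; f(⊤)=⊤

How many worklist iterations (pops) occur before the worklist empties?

14

Worklist (14 pops):
  #1 pop 0: in=3 → ⊤ (was 1); enqueue []
  #2 pop 1: in=5 → 1 (was ⊥); enqueue [0]
  #3 pop 2: in=⊥ → ⊤ (was 3); enqueue []
  #4 pop 3: in=⊤ → ⊤ (was 5); enqueue [1]
  #5 pop 4: in=⊥ → ⊥ (no change)
  #6 pop 5: in=⊤ → ⊤ (was 6); enqueue []
  #7 pop 6: in=⊤ → ⊤ (was ⊥); enqueue []
  #8 pop 7: in=⊤ → ⊤ (was ⊥); enqueue [4]
  #9 pop 0: in=⊤ → ⊤ (no change)
  #10 pop 1: in=⊤ → ⊤ (was 1); enqueue [0,7]
  #11 pop 4: in=⊤ → ⊤ (was ⊥); enqueue [6]
  #12 pop 0: in=⊤ → ⊤ (no change)
  #13 pop 7: in=⊤ → ⊤ (no change)
  #14 pop 6: in=⊤ → ⊤ (no change)

Fixpoint:
  val[0] = ⊤
  val[1] = ⊤
  val[2] = ⊤
  val[3] = ⊤
  val[4] = ⊤
  val[5] = ⊤
  val[6] = ⊤
  val[7] = ⊤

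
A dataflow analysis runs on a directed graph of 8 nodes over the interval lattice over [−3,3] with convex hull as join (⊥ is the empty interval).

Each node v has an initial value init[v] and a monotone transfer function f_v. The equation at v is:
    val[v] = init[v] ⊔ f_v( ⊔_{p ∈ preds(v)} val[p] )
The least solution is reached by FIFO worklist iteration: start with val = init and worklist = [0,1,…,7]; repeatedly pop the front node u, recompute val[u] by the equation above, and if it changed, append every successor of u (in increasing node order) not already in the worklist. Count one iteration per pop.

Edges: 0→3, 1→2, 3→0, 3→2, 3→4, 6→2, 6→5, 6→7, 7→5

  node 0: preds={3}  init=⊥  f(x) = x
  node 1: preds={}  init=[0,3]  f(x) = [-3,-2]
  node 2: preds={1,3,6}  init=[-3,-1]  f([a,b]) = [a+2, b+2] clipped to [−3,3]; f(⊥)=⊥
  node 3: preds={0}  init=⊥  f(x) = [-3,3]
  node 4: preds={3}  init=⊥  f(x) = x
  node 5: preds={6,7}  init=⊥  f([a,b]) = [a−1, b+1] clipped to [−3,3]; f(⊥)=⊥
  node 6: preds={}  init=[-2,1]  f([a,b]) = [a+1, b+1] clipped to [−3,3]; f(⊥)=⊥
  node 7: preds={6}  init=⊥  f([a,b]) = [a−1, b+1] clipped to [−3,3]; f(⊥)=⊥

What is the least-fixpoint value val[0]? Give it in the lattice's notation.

Iteration log — 12 steps:
  step 1. node 0  ⊔preds=⊥  new=⊥  stable
  step 2. node 1  ⊔preds=⊥  new=[-3,3]  old=[0,3]  +wl: 
  step 3. node 2  ⊔preds=[-3,3]  new=[-3,3]  old=[-3,-1]  +wl: 
  step 4. node 3  ⊔preds=⊥  new=[-3,3]  old=⊥  +wl: 0,2
  step 5. node 4  ⊔preds=[-3,3]  new=[-3,3]  old=⊥  +wl: 
  step 6. node 5  ⊔preds=[-2,1]  new=[-3,2]  old=⊥  +wl: 
  step 7. node 6  ⊔preds=⊥  new=[-2,1]  stable
  step 8. node 7  ⊔preds=[-2,1]  new=[-3,2]  old=⊥  +wl: 5
  step 9. node 0  ⊔preds=[-3,3]  new=[-3,3]  old=⊥  +wl: 3
  step 10. node 2  ⊔preds=[-3,3]  new=[-3,3]  stable
  step 11. node 5  ⊔preds=[-3,2]  new=[-3,3]  old=[-3,2]  +wl: 
  step 12. node 3  ⊔preds=[-3,3]  new=[-3,3]  stable

Least fixpoint reached:
  node 0: [-3,3]
  node 1: [-3,3]
  node 2: [-3,3]
  node 3: [-3,3]
  node 4: [-3,3]
  node 5: [-3,3]
  node 6: [-2,1]
  node 7: [-3,2]

[-3,3]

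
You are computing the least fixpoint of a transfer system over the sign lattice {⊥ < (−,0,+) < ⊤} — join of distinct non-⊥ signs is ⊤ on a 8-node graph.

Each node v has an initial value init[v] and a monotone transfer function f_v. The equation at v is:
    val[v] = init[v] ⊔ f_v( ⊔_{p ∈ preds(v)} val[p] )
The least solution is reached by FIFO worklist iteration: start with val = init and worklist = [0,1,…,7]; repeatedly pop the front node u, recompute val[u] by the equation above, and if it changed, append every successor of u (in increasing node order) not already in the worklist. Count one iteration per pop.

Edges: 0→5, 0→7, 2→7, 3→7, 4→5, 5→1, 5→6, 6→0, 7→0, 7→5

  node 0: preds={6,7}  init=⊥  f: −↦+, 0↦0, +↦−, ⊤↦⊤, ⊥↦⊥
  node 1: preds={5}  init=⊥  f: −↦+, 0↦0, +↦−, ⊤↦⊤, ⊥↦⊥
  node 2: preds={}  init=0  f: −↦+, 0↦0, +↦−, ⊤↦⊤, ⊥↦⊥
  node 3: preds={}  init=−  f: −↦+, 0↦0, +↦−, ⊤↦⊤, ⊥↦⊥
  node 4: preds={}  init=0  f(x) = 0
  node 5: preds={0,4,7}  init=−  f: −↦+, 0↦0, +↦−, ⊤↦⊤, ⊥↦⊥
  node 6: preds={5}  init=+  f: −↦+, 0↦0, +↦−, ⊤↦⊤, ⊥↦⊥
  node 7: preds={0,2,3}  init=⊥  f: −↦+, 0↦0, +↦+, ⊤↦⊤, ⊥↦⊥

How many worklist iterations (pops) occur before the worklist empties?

12

Worklist (12 pops):
  #1 pop 0: in=+ → − (was ⊥); enqueue []
  #2 pop 1: in=− → + (was ⊥); enqueue []
  #3 pop 2: in=⊥ → 0 (no change)
  #4 pop 3: in=⊥ → − (no change)
  #5 pop 4: in=⊥ → 0 (no change)
  #6 pop 5: in=⊤ → ⊤ (was −); enqueue [1]
  #7 pop 6: in=⊤ → ⊤ (was +); enqueue [0]
  #8 pop 7: in=⊤ → ⊤ (was ⊥); enqueue [5]
  #9 pop 1: in=⊤ → ⊤ (was +); enqueue []
  #10 pop 0: in=⊤ → ⊤ (was −); enqueue [7]
  #11 pop 5: in=⊤ → ⊤ (no change)
  #12 pop 7: in=⊤ → ⊤ (no change)

Fixpoint:
  val[0] = ⊤
  val[1] = ⊤
  val[2] = 0
  val[3] = −
  val[4] = 0
  val[5] = ⊤
  val[6] = ⊤
  val[7] = ⊤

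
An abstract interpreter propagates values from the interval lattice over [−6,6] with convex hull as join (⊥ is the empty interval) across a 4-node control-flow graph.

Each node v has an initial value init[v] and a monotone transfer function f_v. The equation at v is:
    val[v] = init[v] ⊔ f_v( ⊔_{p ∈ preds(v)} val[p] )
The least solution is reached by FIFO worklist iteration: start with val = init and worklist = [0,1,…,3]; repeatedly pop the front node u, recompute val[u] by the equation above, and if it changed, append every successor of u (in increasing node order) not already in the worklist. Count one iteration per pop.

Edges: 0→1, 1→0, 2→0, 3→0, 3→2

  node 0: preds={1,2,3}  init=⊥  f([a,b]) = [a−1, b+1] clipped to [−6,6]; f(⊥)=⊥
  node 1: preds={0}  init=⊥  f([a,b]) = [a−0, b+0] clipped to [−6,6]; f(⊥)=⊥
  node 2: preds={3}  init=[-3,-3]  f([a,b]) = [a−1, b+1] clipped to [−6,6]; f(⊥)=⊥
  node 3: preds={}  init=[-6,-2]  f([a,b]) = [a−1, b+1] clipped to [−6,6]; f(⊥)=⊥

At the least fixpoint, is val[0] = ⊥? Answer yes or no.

Iteration log — 19 steps:
  step 1. node 0  ⊔preds=[-6,-2]  new=[-6,-1]  old=⊥  +wl: 
  step 2. node 1  ⊔preds=[-6,-1]  new=[-6,-1]  old=⊥  +wl: 0
  step 3. node 2  ⊔preds=[-6,-2]  new=[-6,-1]  old=[-3,-3]  +wl: 
  step 4. node 3  ⊔preds=⊥  new=[-6,-2]  stable
  step 5. node 0  ⊔preds=[-6,-1]  new=[-6,0]  old=[-6,-1]  +wl: 1
  step 6. node 1  ⊔preds=[-6,0]  new=[-6,0]  old=[-6,-1]  +wl: 0
  step 7. node 0  ⊔preds=[-6,0]  new=[-6,1]  old=[-6,0]  +wl: 1
  step 8. node 1  ⊔preds=[-6,1]  new=[-6,1]  old=[-6,0]  +wl: 0
  step 9. node 0  ⊔preds=[-6,1]  new=[-6,2]  old=[-6,1]  +wl: 1
  step 10. node 1  ⊔preds=[-6,2]  new=[-6,2]  old=[-6,1]  +wl: 0
  step 11. node 0  ⊔preds=[-6,2]  new=[-6,3]  old=[-6,2]  +wl: 1
  step 12. node 1  ⊔preds=[-6,3]  new=[-6,3]  old=[-6,2]  +wl: 0
  step 13. node 0  ⊔preds=[-6,3]  new=[-6,4]  old=[-6,3]  +wl: 1
  step 14. node 1  ⊔preds=[-6,4]  new=[-6,4]  old=[-6,3]  +wl: 0
  step 15. node 0  ⊔preds=[-6,4]  new=[-6,5]  old=[-6,4]  +wl: 1
  step 16. node 1  ⊔preds=[-6,5]  new=[-6,5]  old=[-6,4]  +wl: 0
  step 17. node 0  ⊔preds=[-6,5]  new=[-6,6]  old=[-6,5]  +wl: 1
  step 18. node 1  ⊔preds=[-6,6]  new=[-6,6]  old=[-6,5]  +wl: 0
  step 19. node 0  ⊔preds=[-6,6]  new=[-6,6]  stable

Least fixpoint reached:
  node 0: [-6,6]
  node 1: [-6,6]
  node 2: [-6,-1]
  node 3: [-6,-2]

no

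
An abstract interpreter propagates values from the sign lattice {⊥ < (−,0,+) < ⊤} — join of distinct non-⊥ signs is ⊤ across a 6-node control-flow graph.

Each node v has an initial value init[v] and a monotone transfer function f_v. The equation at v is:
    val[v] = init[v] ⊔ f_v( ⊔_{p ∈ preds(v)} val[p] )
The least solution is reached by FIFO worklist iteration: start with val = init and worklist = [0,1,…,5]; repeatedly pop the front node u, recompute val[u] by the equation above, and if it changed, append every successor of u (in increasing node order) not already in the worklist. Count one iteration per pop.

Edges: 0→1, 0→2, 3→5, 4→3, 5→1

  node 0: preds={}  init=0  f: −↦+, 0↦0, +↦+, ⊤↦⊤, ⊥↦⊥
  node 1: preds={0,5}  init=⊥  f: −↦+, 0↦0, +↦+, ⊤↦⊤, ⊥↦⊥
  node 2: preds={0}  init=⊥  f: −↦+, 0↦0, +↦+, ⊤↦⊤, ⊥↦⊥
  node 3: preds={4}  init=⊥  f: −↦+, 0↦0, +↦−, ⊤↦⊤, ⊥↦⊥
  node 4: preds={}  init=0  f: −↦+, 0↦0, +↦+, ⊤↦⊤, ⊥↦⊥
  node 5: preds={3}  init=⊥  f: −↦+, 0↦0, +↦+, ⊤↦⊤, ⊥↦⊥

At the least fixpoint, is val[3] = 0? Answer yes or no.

Iteration log — 7 steps:
  step 1. node 0  ⊔preds=⊥  new=0  stable
  step 2. node 1  ⊔preds=0  new=0  old=⊥  +wl: 
  step 3. node 2  ⊔preds=0  new=0  old=⊥  +wl: 
  step 4. node 3  ⊔preds=0  new=0  old=⊥  +wl: 
  step 5. node 4  ⊔preds=⊥  new=0  stable
  step 6. node 5  ⊔preds=0  new=0  old=⊥  +wl: 1
  step 7. node 1  ⊔preds=0  new=0  stable

Least fixpoint reached:
  node 0: 0
  node 1: 0
  node 2: 0
  node 3: 0
  node 4: 0
  node 5: 0

yes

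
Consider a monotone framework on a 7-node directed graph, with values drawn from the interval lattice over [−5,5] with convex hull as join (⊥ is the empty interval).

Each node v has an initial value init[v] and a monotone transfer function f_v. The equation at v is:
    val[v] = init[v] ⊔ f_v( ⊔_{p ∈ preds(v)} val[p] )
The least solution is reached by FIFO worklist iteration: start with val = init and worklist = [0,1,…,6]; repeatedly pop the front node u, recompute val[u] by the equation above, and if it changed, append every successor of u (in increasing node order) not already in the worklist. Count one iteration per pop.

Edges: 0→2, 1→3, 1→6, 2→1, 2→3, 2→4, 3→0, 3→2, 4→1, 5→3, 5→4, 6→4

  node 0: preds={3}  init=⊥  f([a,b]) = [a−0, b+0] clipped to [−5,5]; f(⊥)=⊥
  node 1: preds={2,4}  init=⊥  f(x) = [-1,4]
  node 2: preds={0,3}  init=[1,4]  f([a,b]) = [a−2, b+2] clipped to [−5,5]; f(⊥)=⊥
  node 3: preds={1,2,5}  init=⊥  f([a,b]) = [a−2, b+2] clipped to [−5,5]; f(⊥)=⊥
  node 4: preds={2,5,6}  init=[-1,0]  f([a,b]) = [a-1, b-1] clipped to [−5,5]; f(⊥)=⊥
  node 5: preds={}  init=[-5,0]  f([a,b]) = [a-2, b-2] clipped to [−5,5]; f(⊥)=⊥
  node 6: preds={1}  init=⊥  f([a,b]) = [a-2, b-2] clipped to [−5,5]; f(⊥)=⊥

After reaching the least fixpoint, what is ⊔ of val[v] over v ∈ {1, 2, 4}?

Iteration log — 13 steps:
  step 1. node 0  ⊔preds=⊥  new=⊥  stable
  step 2. node 1  ⊔preds=[-1,4]  new=[-1,4]  old=⊥  +wl: 
  step 3. node 2  ⊔preds=⊥  new=[1,4]  stable
  step 4. node 3  ⊔preds=[-5,4]  new=[-5,5]  old=⊥  +wl: 0,2
  step 5. node 4  ⊔preds=[-5,4]  new=[-5,3]  old=[-1,0]  +wl: 1
  step 6. node 5  ⊔preds=⊥  new=[-5,0]  stable
  step 7. node 6  ⊔preds=[-1,4]  new=[-3,2]  old=⊥  +wl: 4
  step 8. node 0  ⊔preds=[-5,5]  new=[-5,5]  old=⊥  +wl: 
  step 9. node 2  ⊔preds=[-5,5]  new=[-5,5]  old=[1,4]  +wl: 3
  step 10. node 1  ⊔preds=[-5,5]  new=[-1,4]  stable
  step 11. node 4  ⊔preds=[-5,5]  new=[-5,4]  old=[-5,3]  +wl: 1
  step 12. node 3  ⊔preds=[-5,5]  new=[-5,5]  stable
  step 13. node 1  ⊔preds=[-5,5]  new=[-1,4]  stable

Least fixpoint reached:
  node 0: [-5,5]
  node 1: [-1,4]
  node 2: [-5,5]
  node 3: [-5,5]
  node 4: [-5,4]
  node 5: [-5,0]
  node 6: [-3,2]

[-5,5]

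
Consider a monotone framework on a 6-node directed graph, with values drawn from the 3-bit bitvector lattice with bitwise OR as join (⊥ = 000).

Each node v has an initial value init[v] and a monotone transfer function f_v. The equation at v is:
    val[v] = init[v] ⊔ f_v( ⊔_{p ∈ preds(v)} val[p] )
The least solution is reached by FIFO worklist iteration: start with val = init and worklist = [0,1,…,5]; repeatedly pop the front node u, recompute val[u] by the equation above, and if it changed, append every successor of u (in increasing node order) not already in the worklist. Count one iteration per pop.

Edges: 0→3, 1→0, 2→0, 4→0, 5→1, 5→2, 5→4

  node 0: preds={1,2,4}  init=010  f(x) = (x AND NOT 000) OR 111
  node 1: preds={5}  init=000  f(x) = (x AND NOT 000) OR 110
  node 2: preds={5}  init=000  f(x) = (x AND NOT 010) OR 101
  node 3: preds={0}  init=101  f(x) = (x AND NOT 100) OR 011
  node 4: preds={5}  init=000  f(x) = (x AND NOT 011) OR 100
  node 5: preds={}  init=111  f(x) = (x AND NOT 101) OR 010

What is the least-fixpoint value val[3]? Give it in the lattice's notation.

111

Iteration log — 7 steps:
  step 1. node 0  ⊔preds=000  new=111  old=010  +wl: 
  step 2. node 1  ⊔preds=111  new=111  old=000  +wl: 0
  step 3. node 2  ⊔preds=111  new=101  old=000  +wl: 
  step 4. node 3  ⊔preds=111  new=111  old=101  +wl: 
  step 5. node 4  ⊔preds=111  new=100  old=000  +wl: 
  step 6. node 5  ⊔preds=000  new=111  stable
  step 7. node 0  ⊔preds=111  new=111  stable

Least fixpoint reached:
  node 0: 111
  node 1: 111
  node 2: 101
  node 3: 111
  node 4: 100
  node 5: 111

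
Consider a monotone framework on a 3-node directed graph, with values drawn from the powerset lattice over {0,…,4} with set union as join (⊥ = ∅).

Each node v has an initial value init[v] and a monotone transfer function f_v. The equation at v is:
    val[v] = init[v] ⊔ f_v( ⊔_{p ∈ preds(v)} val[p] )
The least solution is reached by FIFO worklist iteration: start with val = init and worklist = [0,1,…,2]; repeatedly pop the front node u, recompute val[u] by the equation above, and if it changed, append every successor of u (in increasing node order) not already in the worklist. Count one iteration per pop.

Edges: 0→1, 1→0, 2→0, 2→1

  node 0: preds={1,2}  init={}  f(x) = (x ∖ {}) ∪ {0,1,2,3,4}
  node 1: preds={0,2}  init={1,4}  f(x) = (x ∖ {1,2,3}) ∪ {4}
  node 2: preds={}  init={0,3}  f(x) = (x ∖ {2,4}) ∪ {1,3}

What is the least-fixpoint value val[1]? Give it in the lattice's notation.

{0,1,4}

Worklist (5 pops):
  #1 pop 0: in={0,1,3,4} → {0,1,2,3,4} (was {}); enqueue []
  #2 pop 1: in={0,1,2,3,4} → {0,1,4} (was {1,4}); enqueue [0]
  #3 pop 2: in={} → {0,1,3} (was {0,3}); enqueue [1]
  #4 pop 0: in={0,1,3,4} → {0,1,2,3,4} (no change)
  #5 pop 1: in={0,1,2,3,4} → {0,1,4} (no change)

Fixpoint:
  val[0] = {0,1,2,3,4}
  val[1] = {0,1,4}
  val[2] = {0,1,3}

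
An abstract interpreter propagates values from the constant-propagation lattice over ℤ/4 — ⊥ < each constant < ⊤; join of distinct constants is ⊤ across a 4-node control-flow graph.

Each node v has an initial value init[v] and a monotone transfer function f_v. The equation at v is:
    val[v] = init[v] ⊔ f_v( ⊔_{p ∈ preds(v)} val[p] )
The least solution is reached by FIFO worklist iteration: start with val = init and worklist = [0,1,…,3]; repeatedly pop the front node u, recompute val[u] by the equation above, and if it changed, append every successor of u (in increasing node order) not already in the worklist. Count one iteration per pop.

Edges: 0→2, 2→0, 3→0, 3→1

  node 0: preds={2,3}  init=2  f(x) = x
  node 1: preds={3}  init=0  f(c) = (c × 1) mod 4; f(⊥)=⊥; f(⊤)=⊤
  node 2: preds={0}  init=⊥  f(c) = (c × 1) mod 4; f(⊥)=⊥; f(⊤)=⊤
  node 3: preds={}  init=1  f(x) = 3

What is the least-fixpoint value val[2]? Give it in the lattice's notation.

Iteration log — 6 steps:
  step 1. node 0  ⊔preds=1  new=⊤  old=2  +wl: 
  step 2. node 1  ⊔preds=1  new=⊤  old=0  +wl: 
  step 3. node 2  ⊔preds=⊤  new=⊤  old=⊥  +wl: 0
  step 4. node 3  ⊔preds=⊥  new=⊤  old=1  +wl: 1
  step 5. node 0  ⊔preds=⊤  new=⊤  stable
  step 6. node 1  ⊔preds=⊤  new=⊤  stable

Least fixpoint reached:
  node 0: ⊤
  node 1: ⊤
  node 2: ⊤
  node 3: ⊤

⊤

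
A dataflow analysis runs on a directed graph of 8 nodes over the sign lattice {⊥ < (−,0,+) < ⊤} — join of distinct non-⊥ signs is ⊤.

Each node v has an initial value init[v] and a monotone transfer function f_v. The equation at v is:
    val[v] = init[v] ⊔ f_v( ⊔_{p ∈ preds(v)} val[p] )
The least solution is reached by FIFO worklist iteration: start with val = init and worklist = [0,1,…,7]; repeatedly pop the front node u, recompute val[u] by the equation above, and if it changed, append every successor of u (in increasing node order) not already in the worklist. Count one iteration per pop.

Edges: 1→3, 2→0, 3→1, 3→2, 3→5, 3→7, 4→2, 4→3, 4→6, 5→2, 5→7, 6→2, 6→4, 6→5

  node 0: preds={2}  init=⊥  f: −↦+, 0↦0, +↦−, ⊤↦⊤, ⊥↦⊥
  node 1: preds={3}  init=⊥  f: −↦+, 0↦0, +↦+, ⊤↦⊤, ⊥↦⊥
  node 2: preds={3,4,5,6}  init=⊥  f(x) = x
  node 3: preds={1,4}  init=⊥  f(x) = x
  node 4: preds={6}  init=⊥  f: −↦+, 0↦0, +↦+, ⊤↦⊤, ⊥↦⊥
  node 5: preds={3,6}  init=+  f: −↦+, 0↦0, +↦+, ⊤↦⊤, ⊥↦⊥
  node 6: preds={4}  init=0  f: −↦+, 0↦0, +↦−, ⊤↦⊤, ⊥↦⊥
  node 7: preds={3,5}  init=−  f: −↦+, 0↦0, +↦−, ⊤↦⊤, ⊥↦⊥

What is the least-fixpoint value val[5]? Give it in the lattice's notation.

⊤

Iteration log — 16 steps:
  step 1. node 0  ⊔preds=⊥  new=⊥  stable
  step 2. node 1  ⊔preds=⊥  new=⊥  stable
  step 3. node 2  ⊔preds=⊤  new=⊤  old=⊥  +wl: 0
  step 4. node 3  ⊔preds=⊥  new=⊥  stable
  step 5. node 4  ⊔preds=0  new=0  old=⊥  +wl: 2,3
  step 6. node 5  ⊔preds=0  new=⊤  old=+  +wl: 
  step 7. node 6  ⊔preds=0  new=0  stable
  step 8. node 7  ⊔preds=⊤  new=⊤  old=−  +wl: 
  step 9. node 0  ⊔preds=⊤  new=⊤  old=⊥  +wl: 
  step 10. node 2  ⊔preds=⊤  new=⊤  stable
  step 11. node 3  ⊔preds=0  new=0  old=⊥  +wl: 1,2,5,7
  step 12. node 1  ⊔preds=0  new=0  old=⊥  +wl: 3
  step 13. node 2  ⊔preds=⊤  new=⊤  stable
  step 14. node 5  ⊔preds=0  new=⊤  stable
  step 15. node 7  ⊔preds=⊤  new=⊤  stable
  step 16. node 3  ⊔preds=0  new=0  stable

Least fixpoint reached:
  node 0: ⊤
  node 1: 0
  node 2: ⊤
  node 3: 0
  node 4: 0
  node 5: ⊤
  node 6: 0
  node 7: ⊤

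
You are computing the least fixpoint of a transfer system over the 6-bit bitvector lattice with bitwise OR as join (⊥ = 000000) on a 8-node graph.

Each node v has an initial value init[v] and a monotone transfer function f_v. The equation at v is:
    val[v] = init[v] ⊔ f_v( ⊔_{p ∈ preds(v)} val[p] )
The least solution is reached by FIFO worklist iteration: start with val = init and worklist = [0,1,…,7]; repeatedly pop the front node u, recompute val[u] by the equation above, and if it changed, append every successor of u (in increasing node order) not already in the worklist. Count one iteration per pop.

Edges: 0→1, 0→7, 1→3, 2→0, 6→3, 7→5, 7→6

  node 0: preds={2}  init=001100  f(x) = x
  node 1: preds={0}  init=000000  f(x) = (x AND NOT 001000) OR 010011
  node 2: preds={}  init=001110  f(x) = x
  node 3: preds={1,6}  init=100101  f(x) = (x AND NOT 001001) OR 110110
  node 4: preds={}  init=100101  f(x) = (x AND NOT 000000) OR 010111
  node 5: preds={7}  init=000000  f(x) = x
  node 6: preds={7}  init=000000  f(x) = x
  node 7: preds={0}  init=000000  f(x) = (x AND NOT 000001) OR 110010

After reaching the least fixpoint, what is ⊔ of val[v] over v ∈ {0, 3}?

111111

Trace (11 dequeues):
  [1] u=0 | in 001110 | out 001110 | prev 001100 | push {}
  [2] u=1 | in 001110 | out 010111 | prev 000000 | push {}
  [3] u=2 | in 000000 | out 001110 | ==
  [4] u=3 | in 010111 | out 110111 | prev 100101 | push {}
  [5] u=4 | in 000000 | out 110111 | prev 100101 | push {}
  [6] u=5 | in 000000 | out 000000 | ==
  [7] u=6 | in 000000 | out 000000 | ==
  [8] u=7 | in 001110 | out 111110 | prev 000000 | push {5,6}
  [9] u=5 | in 111110 | out 111110 | prev 000000 | push {}
  [10] u=6 | in 111110 | out 111110 | prev 000000 | push {3}
  [11] u=3 | in 111111 | out 110111 | ==

Converged values:
  [0] 001110
  [1] 010111
  [2] 001110
  [3] 110111
  [4] 110111
  [5] 111110
  [6] 111110
  [7] 111110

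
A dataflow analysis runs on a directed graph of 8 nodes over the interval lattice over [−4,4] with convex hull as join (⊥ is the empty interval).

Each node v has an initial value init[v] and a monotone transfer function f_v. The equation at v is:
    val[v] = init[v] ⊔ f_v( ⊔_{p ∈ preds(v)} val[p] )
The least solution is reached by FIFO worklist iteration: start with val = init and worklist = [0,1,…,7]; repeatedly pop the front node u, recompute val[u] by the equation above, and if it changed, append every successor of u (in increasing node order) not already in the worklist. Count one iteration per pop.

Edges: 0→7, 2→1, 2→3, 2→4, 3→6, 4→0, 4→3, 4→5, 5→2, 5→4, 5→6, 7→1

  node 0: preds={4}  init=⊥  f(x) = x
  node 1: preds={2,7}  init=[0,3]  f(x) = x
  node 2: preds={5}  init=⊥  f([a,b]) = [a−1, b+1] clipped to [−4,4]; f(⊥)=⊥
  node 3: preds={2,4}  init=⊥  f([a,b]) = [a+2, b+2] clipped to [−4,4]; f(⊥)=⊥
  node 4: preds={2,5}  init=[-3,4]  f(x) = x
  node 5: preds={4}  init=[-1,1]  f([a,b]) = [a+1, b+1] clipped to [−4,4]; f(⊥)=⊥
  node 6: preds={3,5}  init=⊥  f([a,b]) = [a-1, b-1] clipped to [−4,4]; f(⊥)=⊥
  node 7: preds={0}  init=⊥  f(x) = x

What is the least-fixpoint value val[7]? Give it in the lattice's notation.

[-3,4]

Iteration log — 13 steps:
  step 1. node 0  ⊔preds=[-3,4]  new=[-3,4]  old=⊥  +wl: 
  step 2. node 1  ⊔preds=⊥  new=[0,3]  stable
  step 3. node 2  ⊔preds=[-1,1]  new=[-2,2]  old=⊥  +wl: 1
  step 4. node 3  ⊔preds=[-3,4]  new=[-1,4]  old=⊥  +wl: 
  step 5. node 4  ⊔preds=[-2,2]  new=[-3,4]  stable
  step 6. node 5  ⊔preds=[-3,4]  new=[-2,4]  old=[-1,1]  +wl: 2,4
  step 7. node 6  ⊔preds=[-2,4]  new=[-3,3]  old=⊥  +wl: 
  step 8. node 7  ⊔preds=[-3,4]  new=[-3,4]  old=⊥  +wl: 
  step 9. node 1  ⊔preds=[-3,4]  new=[-3,4]  old=[0,3]  +wl: 
  step 10. node 2  ⊔preds=[-2,4]  new=[-3,4]  old=[-2,2]  +wl: 1,3
  step 11. node 4  ⊔preds=[-3,4]  new=[-3,4]  stable
  step 12. node 1  ⊔preds=[-3,4]  new=[-3,4]  stable
  step 13. node 3  ⊔preds=[-3,4]  new=[-1,4]  stable

Least fixpoint reached:
  node 0: [-3,4]
  node 1: [-3,4]
  node 2: [-3,4]
  node 3: [-1,4]
  node 4: [-3,4]
  node 5: [-2,4]
  node 6: [-3,3]
  node 7: [-3,4]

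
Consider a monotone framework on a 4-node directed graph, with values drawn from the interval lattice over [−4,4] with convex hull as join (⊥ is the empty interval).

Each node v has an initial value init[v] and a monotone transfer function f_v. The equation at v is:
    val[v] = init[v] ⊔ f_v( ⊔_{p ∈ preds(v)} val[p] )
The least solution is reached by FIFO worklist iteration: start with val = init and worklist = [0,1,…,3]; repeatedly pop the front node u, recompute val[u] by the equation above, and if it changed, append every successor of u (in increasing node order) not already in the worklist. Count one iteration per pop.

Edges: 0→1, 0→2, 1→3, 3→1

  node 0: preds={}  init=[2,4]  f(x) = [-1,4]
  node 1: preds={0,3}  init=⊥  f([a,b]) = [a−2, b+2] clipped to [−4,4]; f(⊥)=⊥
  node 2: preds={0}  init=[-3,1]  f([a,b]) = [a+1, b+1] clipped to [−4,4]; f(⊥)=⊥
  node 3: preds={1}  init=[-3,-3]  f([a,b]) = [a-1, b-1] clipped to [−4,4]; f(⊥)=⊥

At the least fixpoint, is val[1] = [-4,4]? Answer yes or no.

Iteration log — 5 steps:
  step 1. node 0  ⊔preds=⊥  new=[-1,4]  old=[2,4]  +wl: 
  step 2. node 1  ⊔preds=[-3,4]  new=[-4,4]  old=⊥  +wl: 
  step 3. node 2  ⊔preds=[-1,4]  new=[-3,4]  old=[-3,1]  +wl: 
  step 4. node 3  ⊔preds=[-4,4]  new=[-4,3]  old=[-3,-3]  +wl: 1
  step 5. node 1  ⊔preds=[-4,4]  new=[-4,4]  stable

Least fixpoint reached:
  node 0: [-1,4]
  node 1: [-4,4]
  node 2: [-3,4]
  node 3: [-4,3]

yes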